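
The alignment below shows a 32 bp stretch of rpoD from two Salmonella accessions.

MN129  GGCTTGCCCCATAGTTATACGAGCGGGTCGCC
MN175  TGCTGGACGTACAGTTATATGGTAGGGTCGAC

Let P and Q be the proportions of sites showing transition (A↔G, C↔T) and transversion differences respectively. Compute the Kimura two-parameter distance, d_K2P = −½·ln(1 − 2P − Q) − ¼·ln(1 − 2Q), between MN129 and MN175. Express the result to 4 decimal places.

0.4601

Mismatches occur at site 1 (G→T, transversion), site 5 (T→G, transversion), site 7 (C→A, transversion), site 9 (C→G, transversion), site 10 (C→T, transition), site 12 (T→C, transition), site 20 (C→T, transition), site 22 (A→G, transition), site 23 (G→T, transversion), site 24 (C→A, transversion), site 31 (C→A, transversion).
Of the 11 differences, 4 transitions and 7 transversions over 32 sites: P = 4/32 = 0.125000, Q = 7/32 = 0.218750.
d = −0.5·ln(0.531250) − 0.25·ln(0.562500) = −0.5·(-0.632523) − 0.25·(-0.575364) = 0.4601.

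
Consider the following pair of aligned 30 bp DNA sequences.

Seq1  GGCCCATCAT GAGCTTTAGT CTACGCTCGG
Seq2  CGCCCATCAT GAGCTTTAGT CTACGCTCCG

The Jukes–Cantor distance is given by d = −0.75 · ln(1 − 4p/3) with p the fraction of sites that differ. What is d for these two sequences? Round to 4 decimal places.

Mismatches occur at site 1 (G/C), site 29 (G/C).
p = 2/30 = 0.066667.
d = −0.75 · ln(1 − (4/3)·0.066667) = −0.75 · ln(0.911111) = −0.75 · (-0.093091) = 0.0698.

0.0698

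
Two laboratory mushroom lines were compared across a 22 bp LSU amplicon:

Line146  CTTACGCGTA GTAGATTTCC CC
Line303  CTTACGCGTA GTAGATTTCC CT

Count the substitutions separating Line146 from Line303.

A single mismatch occurs at site 22 (C/T).
That gives 1 mismatch out of 22 aligned sites, so the Hamming distance is 1.

1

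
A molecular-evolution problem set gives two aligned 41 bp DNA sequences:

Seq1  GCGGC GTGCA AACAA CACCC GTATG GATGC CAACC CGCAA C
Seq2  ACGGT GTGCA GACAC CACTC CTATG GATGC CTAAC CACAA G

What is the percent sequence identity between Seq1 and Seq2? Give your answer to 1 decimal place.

75.6%

The sequences differ at positions 1 (G/A), 5 (C/T), 11 (A/G), 15 (A/C), 19 (C/T), 21 (G/C), 32 (A/T), 34 (C/A), 37 (G/A), 41 (C/G).
31 of the 41 sites match, so the percent identity is 31/41 × 100 = 75.6%.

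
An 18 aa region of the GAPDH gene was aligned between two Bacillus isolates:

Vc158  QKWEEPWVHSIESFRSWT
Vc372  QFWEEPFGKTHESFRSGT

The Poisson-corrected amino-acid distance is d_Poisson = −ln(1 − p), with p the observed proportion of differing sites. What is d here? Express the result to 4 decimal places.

Mismatches occur at site 2 (K↔F), site 7 (W↔F), site 8 (V↔G), site 9 (H↔K), site 10 (S↔T), site 11 (I↔H), site 17 (W↔G).
p = 7/18 = 0.388889.
d = −ln(1 − 0.388889) = −ln(0.611111) = 0.4925.

0.4925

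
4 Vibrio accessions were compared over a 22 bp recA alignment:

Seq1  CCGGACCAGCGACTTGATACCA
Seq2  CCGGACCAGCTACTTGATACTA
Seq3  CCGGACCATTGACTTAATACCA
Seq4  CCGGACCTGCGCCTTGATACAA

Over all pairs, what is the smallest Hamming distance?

2

Pairwise Hamming distances:
  Seq1 vs Seq2: 2
  Seq1 vs Seq3: 3
  Seq1 vs Seq4: 3
  Seq2 vs Seq3: 5
  Seq2 vs Seq4: 4
  Seq3 vs Seq4: 6
The smallest is 2, between Seq1 and Seq2.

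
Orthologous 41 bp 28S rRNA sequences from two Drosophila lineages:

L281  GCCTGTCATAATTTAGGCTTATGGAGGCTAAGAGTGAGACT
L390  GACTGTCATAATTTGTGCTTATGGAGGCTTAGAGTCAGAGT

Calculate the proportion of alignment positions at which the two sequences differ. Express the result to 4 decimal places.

The sequences differ at positions 2 (C/A), 15 (A/G), 16 (G/T), 30 (A/T), 36 (G/C), 40 (C/G).
There are 6 differences over 41 sites, so p = 6/41 = 0.1463.

0.1463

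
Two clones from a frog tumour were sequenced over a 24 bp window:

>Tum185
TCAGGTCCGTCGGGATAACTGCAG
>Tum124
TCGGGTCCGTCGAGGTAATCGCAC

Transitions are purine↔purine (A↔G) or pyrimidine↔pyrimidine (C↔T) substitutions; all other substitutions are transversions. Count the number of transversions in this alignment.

1

Differing sites — 3:A/G (Ti); 13:G/A (Ti); 15:A/G (Ti); 19:C/T (Ti); 20:T/C (Ti); 24:G/C (Tv).
Of the 6 differences, 5 transitions and 1 transversion, so the answer is 1.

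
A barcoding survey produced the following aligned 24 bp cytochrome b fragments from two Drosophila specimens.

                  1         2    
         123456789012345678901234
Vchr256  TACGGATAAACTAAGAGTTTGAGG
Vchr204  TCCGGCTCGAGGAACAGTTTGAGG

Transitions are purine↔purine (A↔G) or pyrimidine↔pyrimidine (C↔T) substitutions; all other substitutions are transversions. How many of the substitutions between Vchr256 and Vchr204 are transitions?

Mismatches occur at site 2 (A→C, transversion), site 6 (A→C, transversion), site 8 (A→C, transversion), site 9 (A→G, transition), site 11 (C→G, transversion), site 12 (T→G, transversion), site 15 (G→C, transversion).
Of the 7 differences, 1 transition and 6 transversions, so the answer is 1.

1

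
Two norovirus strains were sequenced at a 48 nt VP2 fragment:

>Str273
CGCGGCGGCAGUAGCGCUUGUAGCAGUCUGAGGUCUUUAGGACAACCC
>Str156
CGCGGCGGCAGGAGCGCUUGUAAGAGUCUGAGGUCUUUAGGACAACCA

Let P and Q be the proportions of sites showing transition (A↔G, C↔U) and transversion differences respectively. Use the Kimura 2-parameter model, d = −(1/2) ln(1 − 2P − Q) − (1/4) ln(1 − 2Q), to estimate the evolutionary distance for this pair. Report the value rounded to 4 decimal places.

Differing sites — 12:U/G (Tv); 23:G/A (Ti); 24:C/G (Tv); 48:C/A (Tv).
Of the 4 differences, 1 transition and 3 transversions over 48 sites: P = 1/48 = 0.020833, Q = 3/48 = 0.062500.
d = −0.5·ln(0.895834) − 0.25·ln(0.875000) = −0.5·(-0.110000) − 0.25·(-0.133531) = 0.0884.

0.0884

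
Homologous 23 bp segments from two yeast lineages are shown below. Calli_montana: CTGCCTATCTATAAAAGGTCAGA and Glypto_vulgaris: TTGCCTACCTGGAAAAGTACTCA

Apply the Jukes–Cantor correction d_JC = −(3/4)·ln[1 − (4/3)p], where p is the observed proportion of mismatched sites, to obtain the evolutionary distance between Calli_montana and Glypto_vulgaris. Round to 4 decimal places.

0.4674

Differing sites — 1:C/T; 8:T/C; 11:A/G; 12:T/G; 18:G/T; 19:T/A; 21:A/T; 22:G/C.
p = 8/23 = 0.347826.
d = −0.75 · ln(1 − (4/3)·0.347826) = −0.75 · ln(0.536232) = −0.75 · (-0.623188) = 0.4674.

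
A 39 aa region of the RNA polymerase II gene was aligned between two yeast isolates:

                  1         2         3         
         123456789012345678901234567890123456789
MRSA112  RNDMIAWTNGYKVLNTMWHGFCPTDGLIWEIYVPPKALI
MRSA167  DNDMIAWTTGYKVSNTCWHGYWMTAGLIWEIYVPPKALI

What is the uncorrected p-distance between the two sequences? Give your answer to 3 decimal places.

0.205

Differing sites — 1:R/D; 9:N/T; 14:L/S; 17:M/C; 21:F/Y; 22:C/W; 23:P/M; 25:D/A.
There are 8 differences over 39 sites, so p = 8/39 = 0.205.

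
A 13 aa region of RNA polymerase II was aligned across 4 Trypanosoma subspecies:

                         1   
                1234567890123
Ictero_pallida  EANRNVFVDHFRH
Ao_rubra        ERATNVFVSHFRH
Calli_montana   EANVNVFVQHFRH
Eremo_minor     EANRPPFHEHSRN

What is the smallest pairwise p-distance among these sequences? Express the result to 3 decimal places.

0.154

Pairwise Hamming distances:
  Ictero_pallida vs Ao_rubra: 4
  Ictero_pallida vs Calli_montana: 2
  Ictero_pallida vs Eremo_minor: 6
  Ao_rubra vs Calli_montana: 4
  Ao_rubra vs Eremo_minor: 9
  Calli_montana vs Eremo_minor: 7
The smallest is 2 mismatches, between Ictero_pallida and Calli_montana; p = 2/13 = 0.154.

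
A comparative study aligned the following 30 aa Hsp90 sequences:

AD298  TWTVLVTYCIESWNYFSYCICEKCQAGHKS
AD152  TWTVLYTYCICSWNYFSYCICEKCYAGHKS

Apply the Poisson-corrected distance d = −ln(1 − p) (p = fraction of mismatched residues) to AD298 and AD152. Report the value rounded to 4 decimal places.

The sequences differ at positions 6 (V/Y), 11 (E/C), 25 (Q/Y).
p = 3/30 = 0.100000.
d = −ln(1 − 0.100000) = −ln(0.900000) = 0.1054.

0.1054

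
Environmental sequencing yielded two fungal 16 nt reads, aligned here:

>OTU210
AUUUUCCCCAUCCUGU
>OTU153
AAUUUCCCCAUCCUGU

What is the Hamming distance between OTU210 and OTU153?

Differing sites — 2:U/A.
That gives 1 mismatch out of 16 aligned sites, so the Hamming distance is 1.

1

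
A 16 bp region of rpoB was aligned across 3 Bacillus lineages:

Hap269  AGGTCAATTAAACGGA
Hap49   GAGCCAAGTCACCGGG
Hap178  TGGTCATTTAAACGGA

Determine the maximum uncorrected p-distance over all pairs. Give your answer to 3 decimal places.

0.500

Pairwise Hamming distances:
  Hap269 vs Hap49: 7
  Hap269 vs Hap178: 2
  Hap49 vs Hap178: 8
The largest is 8 mismatches, between Hap49 and Hap178; p = 8/16 = 0.500.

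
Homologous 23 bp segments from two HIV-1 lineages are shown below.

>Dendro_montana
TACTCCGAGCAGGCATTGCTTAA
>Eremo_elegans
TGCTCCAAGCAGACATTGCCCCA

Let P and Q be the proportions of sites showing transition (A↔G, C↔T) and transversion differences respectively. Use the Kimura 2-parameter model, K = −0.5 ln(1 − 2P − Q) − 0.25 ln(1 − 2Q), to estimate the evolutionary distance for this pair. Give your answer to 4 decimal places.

The sequences differ at positions 2 (A/G, transition), 7 (G/A, transition), 13 (G/A, transition), 20 (T/C, transition), 21 (T/C, transition), 22 (A/C, transversion).
Of the 6 differences, 5 transitions and 1 transversion over 23 sites: P = 5/23 = 0.217391, Q = 1/23 = 0.043478.
d = −0.5·ln(0.521740) − 0.25·ln(0.913044) = −0.5·(-0.650586) − 0.25·(-0.090971) = 0.3480.

0.3480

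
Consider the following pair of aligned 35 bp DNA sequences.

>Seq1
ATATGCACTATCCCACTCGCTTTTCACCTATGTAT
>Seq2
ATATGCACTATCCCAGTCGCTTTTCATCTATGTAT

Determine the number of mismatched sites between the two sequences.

Differing sites — 16:C/G; 27:C/T.
That gives 2 mismatches out of 35 aligned sites, so the Hamming distance is 2.

2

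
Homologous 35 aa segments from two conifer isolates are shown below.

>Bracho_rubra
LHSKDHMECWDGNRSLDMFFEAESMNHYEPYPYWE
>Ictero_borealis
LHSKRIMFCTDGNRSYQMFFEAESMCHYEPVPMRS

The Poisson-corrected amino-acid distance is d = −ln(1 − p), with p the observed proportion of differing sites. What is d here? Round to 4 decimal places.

0.3773

The sequences differ at positions 5 (D/R), 6 (H/I), 8 (E/F), 10 (W/T), 16 (L/Y), 17 (D/Q), 26 (N/C), 31 (Y/V), 33 (Y/M), 34 (W/R), 35 (E/S).
p = 11/35 = 0.314286.
d = −ln(1 − 0.314286) = −ln(0.685714) = 0.3773.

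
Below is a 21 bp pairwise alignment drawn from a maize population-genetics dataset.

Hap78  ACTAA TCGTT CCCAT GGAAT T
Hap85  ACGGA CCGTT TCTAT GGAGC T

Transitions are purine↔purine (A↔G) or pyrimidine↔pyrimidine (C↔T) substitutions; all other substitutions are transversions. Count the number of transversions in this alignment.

Mismatches occur at site 3 (T/G, transversion), site 4 (A/G, transition), site 6 (T/C, transition), site 11 (C/T, transition), site 13 (C/T, transition), site 19 (A/G, transition), site 20 (T/C, transition).
Of the 7 differences, 6 transitions and 1 transversion, so the answer is 1.

1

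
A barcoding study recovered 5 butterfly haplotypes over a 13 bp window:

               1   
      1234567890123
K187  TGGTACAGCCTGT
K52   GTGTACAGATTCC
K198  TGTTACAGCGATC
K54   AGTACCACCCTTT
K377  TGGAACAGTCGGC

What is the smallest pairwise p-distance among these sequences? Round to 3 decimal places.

Pairwise Hamming distances:
  K187 vs K52: 6
  K187 vs K198: 5
  K187 vs K54: 6
  K187 vs K377: 4
  K52 vs K198: 7
  K52 vs K54: 10
  K52 vs K377: 7
  K198 vs K54: 7
  K198 vs K377: 6
  K54 vs K377: 8
The smallest is 4 mismatches, between K187 and K377; p = 4/13 = 0.308.

0.308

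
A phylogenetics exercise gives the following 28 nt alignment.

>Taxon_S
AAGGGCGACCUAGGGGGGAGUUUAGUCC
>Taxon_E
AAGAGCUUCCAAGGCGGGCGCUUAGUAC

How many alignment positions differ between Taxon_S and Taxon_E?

8

The sequences differ at positions 4 (G/A), 7 (G/U), 8 (A/U), 11 (U/A), 15 (G/C), 19 (A/C), 21 (U/C), 27 (C/A).
That gives 8 mismatches out of 28 aligned sites, so the Hamming distance is 8.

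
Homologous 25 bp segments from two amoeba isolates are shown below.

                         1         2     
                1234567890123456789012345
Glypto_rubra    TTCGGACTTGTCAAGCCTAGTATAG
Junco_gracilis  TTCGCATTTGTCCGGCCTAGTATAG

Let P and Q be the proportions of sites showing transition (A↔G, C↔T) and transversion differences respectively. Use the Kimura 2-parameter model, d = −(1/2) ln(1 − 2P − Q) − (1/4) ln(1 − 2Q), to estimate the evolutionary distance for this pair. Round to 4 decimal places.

Mismatches occur at site 5 (G↔C, transversion), site 7 (C↔T, transition), site 13 (A↔C, transversion), site 14 (A↔G, transition).
Of the 4 differences, 2 transitions and 2 transversions over 25 sites: P = 2/25 = 0.080000, Q = 2/25 = 0.080000.
d = −0.5·ln(0.760000) − 0.25·ln(0.840000) = −0.5·(-0.274437) − 0.25·(-0.174353) = 0.1808.

0.1808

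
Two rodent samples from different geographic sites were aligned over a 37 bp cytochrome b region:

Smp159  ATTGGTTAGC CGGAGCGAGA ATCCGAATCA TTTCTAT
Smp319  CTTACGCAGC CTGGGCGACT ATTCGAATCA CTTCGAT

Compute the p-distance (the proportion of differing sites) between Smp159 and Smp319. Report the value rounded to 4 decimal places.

0.3243

Differing sites — 1:A/C; 4:G/A; 5:G/C; 6:T/G; 7:T/C; 12:G/T; 14:A/G; 19:G/C; 20:A/T; 23:C/T; 31:T/C; 35:T/G.
There are 12 differences over 37 sites, so p = 12/37 = 0.3243.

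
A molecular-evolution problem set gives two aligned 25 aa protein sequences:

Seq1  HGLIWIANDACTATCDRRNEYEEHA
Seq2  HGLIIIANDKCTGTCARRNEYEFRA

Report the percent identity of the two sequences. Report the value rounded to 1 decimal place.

Differing sites — 5:W/I; 10:A/K; 13:A/G; 16:D/A; 23:E/F; 24:H/R.
19 of the 25 sites match, so the percent identity is 19/25 × 100 = 76.0%.

76.0%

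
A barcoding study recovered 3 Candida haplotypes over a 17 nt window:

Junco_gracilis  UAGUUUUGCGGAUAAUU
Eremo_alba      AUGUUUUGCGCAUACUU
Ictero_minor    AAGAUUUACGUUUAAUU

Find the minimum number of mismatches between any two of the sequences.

Pairwise Hamming distances:
  Junco_gracilis vs Eremo_alba: 4
  Junco_gracilis vs Ictero_minor: 5
  Eremo_alba vs Ictero_minor: 6
The smallest is 4, between Junco_gracilis and Eremo_alba.

4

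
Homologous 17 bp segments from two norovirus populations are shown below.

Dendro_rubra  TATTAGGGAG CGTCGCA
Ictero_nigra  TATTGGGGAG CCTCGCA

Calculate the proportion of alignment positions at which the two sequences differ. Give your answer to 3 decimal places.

Differing sites — 5:A/G; 12:G/C.
There are 2 differences over 17 sites, so p = 2/17 = 0.118.

0.118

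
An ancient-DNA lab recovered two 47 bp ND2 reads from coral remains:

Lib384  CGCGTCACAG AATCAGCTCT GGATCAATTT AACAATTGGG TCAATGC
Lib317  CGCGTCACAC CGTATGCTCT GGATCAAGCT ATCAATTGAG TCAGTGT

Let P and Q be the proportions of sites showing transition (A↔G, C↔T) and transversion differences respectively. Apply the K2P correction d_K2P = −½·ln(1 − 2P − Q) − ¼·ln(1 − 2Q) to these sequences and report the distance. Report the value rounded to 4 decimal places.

Differing sites — 10:G/C (Tv); 11:A/C (Tv); 12:A/G (Ti); 14:C/A (Tv); 15:A/T (Tv); 28:T/G (Tv); 29:T/C (Ti); 32:A/T (Tv); 39:G/A (Ti); 44:A/G (Ti); 47:C/T (Ti).
Of the 11 differences, 5 transitions and 6 transversions over 47 sites: P = 5/47 = 0.106383, Q = 6/47 = 0.127660.
d = −0.5·ln(0.659574) − 0.25·ln(0.744680) = −0.5·(-0.416161) − 0.25·(-0.294801) = 0.2818.

0.2818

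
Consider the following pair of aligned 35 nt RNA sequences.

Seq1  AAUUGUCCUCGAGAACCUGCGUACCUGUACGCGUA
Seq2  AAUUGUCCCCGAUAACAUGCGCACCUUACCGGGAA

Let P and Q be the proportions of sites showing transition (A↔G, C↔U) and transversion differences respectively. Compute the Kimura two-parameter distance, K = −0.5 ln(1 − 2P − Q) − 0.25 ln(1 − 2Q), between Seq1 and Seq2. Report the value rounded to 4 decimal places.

Mismatches occur at site 9 (U/C, transition), site 13 (G/U, transversion), site 17 (C/A, transversion), site 22 (U/C, transition), site 27 (G/U, transversion), site 28 (U/A, transversion), site 29 (A/C, transversion), site 32 (C/G, transversion), site 34 (U/A, transversion).
Of the 9 differences, 2 transitions and 7 transversions over 35 sites: P = 2/35 = 0.057143, Q = 7/35 = 0.200000.
d = −0.5·ln(0.685714) − 0.25·ln(0.600000) = −0.5·(-0.377295) − 0.25·(-0.510826) = 0.3164.

0.3164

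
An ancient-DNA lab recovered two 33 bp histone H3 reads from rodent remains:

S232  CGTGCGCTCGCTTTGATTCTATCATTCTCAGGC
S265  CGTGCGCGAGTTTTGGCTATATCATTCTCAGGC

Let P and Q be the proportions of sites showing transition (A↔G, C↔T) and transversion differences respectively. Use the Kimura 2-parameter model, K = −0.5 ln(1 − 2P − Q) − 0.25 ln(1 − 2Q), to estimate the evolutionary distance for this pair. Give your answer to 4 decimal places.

0.2094

Mismatches occur at site 8 (T→G, transversion), site 9 (C→A, transversion), site 11 (C→T, transition), site 16 (A→G, transition), site 17 (T→C, transition), site 19 (C→A, transversion).
Of the 6 differences, 3 transitions and 3 transversions over 33 sites: P = 3/33 = 0.090909, Q = 3/33 = 0.090909.
d = −0.5·ln(0.727273) − 0.25·ln(0.818182) = −0.5·(-0.318453) − 0.25·(-0.200670) = 0.2094.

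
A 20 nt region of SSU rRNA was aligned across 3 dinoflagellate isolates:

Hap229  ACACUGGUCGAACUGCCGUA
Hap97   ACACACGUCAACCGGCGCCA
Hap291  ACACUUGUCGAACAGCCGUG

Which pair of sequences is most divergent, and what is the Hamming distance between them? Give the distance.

9

Pairwise Hamming distances:
  Hap229 vs Hap97: 8
  Hap229 vs Hap291: 3
  Hap97 vs Hap291: 9
The largest is 9, between Hap97 and Hap291.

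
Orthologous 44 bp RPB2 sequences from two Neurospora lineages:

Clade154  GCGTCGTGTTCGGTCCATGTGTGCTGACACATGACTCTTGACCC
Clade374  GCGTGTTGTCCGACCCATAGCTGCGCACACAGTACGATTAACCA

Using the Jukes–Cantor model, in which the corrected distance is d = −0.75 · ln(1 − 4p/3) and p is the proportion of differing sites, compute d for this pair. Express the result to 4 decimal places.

Mismatches occur at site 5 (C→G), site 6 (G→T), site 10 (T→C), site 13 (G→A), site 14 (T→C), site 19 (G→A), site 20 (T→G), site 21 (G→C), site 25 (T→G), site 26 (G→C), site 32 (T→G), site 33 (G→T), site 36 (T→G), site 37 (C→A), site 40 (G→A), site 44 (C→A).
p = 16/44 = 0.363636.
d = −0.75 · ln(1 − (4/3)·0.363636) = −0.75 · ln(0.515152) = −0.75 · (-0.663293) = 0.4975.

0.4975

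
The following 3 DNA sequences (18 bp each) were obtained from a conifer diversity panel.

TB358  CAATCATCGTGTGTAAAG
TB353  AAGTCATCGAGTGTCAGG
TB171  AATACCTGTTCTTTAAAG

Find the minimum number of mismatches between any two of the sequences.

5

Pairwise Hamming distances:
  TB358 vs TB353: 5
  TB358 vs TB171: 8
  TB353 vs TB171: 10
The smallest is 5, between TB358 and TB353.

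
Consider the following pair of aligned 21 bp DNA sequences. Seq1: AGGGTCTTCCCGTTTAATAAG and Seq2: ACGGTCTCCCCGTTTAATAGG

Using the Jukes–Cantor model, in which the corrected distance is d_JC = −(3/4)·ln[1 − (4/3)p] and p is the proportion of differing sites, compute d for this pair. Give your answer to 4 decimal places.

0.1585

Differing sites — 2:G/C; 8:T/C; 20:A/G.
p = 3/21 = 0.142857.
d = −0.75 · ln(1 − (4/3)·0.142857) = −0.75 · ln(0.809524) = −0.75 · (-0.211309) = 0.1585.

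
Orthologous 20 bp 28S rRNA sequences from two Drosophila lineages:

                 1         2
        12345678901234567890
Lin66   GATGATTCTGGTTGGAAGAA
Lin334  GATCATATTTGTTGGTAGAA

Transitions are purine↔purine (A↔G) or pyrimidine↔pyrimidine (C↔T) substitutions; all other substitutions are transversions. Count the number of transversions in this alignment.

Differing sites — 4:G/C (Tv); 7:T/A (Tv); 8:C/T (Ti); 10:G/T (Tv); 16:A/T (Tv).
Of the 5 differences, 1 transition and 4 transversions, so the answer is 4.

4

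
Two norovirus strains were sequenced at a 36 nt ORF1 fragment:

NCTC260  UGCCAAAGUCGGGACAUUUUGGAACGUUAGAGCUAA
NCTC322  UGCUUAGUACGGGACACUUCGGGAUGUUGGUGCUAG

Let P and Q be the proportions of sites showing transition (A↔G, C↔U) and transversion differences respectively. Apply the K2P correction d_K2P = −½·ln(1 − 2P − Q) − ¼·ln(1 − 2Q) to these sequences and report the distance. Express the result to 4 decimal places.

0.4683

Mismatches occur at site 4 (C/U, transition), site 5 (A/U, transversion), site 7 (A/G, transition), site 8 (G/U, transversion), site 9 (U/A, transversion), site 17 (U/C, transition), site 20 (U/C, transition), site 23 (A/G, transition), site 25 (C/U, transition), site 29 (A/G, transition), site 31 (A/U, transversion), site 36 (A/G, transition).
Of the 12 differences, 8 transitions and 4 transversions over 36 sites: P = 8/36 = 0.222222, Q = 4/36 = 0.111111.
d = −0.5·ln(0.444445) − 0.25·ln(0.777778) = −0.5·(-0.810929) − 0.25·(-0.251314) = 0.4683.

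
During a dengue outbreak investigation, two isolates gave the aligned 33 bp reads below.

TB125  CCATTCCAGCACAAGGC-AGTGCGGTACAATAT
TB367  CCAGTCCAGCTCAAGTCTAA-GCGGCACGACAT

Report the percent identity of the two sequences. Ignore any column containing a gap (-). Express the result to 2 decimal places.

77.42%

Excluding the 2 gap columns leaves 31 comparable sites.
Mismatches occur at site 4 (T/G), site 11 (A/T), site 16 (G/T), site 20 (G/A), site 26 (T/C), site 29 (A/G), site 31 (T/C).
24 of the 31 comparable sites match, so the percent identity is 24/31 × 100 = 77.42%.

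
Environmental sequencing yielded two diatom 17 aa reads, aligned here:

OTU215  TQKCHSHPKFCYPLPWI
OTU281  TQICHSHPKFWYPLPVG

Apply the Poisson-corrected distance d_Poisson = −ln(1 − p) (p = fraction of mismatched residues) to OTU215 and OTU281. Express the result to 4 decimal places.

Differing sites — 3:K/I; 11:C/W; 16:W/V; 17:I/G.
p = 4/17 = 0.235294.
d = −ln(1 − 0.235294) = −ln(0.764706) = 0.2683.

0.2683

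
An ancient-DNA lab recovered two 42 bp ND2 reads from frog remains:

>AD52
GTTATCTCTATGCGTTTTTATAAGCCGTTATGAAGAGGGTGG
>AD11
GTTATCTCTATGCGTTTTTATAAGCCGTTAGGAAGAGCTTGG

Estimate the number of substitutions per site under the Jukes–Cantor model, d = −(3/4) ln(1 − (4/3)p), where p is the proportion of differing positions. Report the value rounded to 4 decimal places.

Differing sites — 31:T/G; 38:G/C; 39:G/T.
p = 3/42 = 0.071429.
d = −0.75 · ln(1 − (4/3)·0.071429) = −0.75 · ln(0.904761) = −0.75 · (-0.100084) = 0.0751.

0.0751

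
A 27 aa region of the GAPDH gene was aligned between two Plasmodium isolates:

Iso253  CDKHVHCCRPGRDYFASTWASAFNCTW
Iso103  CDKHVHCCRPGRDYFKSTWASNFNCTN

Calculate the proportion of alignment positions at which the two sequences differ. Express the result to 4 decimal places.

0.1111

Differing sites — 16:A/K; 22:A/N; 27:W/N.
There are 3 differences over 27 sites, so p = 3/27 = 0.1111.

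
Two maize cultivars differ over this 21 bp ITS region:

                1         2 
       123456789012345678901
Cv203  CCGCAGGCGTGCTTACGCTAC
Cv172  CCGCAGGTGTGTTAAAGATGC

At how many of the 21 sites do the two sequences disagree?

Mismatches occur at site 8 (C→T), site 12 (C→T), site 14 (T→A), site 16 (C→A), site 18 (C→A), site 20 (A→G).
That gives 6 mismatches out of 21 aligned sites, so the Hamming distance is 6.

6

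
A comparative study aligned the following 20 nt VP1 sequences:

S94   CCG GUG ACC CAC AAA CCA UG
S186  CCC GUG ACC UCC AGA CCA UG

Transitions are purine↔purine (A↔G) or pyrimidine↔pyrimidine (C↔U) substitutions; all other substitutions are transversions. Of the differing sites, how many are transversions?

The sequences differ at positions 3 (G/C, transversion), 10 (C/U, transition), 11 (A/C, transversion), 14 (A/G, transition).
Of the 4 differences, 2 transitions and 2 transversions, so the answer is 2.

2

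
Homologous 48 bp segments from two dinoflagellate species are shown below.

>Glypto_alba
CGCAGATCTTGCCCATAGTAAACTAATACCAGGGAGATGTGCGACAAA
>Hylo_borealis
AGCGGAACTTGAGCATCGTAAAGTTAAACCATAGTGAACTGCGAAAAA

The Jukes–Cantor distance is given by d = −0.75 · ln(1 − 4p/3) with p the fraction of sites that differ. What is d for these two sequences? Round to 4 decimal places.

Differing sites — 1:C/A; 4:A/G; 7:T/A; 12:C/A; 13:C/G; 17:A/C; 23:C/G; 25:A/T; 27:T/A; 32:G/T; 33:G/A; 35:A/T; 38:T/A; 39:G/C; 45:C/A.
p = 15/48 = 0.312500.
d = −0.75 · ln(1 − (4/3)·0.312500) = −0.75 · ln(0.583333) = −0.75 · (-0.538997) = 0.4042.

0.4042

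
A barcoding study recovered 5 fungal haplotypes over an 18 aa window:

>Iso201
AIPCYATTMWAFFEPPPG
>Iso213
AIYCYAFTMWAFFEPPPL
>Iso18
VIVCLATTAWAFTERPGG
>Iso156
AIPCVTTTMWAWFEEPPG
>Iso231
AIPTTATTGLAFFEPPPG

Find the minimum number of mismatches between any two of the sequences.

3

Pairwise Hamming distances:
  Iso201 vs Iso213: 3
  Iso201 vs Iso18: 7
  Iso201 vs Iso156: 4
  Iso201 vs Iso231: 4
  Iso213 vs Iso18: 9
  Iso213 vs Iso156: 7
  Iso213 vs Iso231: 7
  Iso18 vs Iso156: 9
  Iso18 vs Iso231: 9
  Iso156 vs Iso231: 7
The smallest is 3, between Iso201 and Iso213.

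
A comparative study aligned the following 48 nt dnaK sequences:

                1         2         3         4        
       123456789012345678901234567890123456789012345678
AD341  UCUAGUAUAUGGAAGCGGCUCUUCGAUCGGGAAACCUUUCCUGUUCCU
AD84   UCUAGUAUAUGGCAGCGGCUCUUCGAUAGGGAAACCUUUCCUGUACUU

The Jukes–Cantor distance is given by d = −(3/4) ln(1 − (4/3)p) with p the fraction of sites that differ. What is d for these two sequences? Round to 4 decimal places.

Differing sites — 13:A/C; 28:C/A; 45:U/A; 47:C/U.
p = 4/48 = 0.083333.
d = −0.75 · ln(1 − (4/3)·0.083333) = −0.75 · ln(0.888889) = −0.75 · (-0.117783) = 0.0883.

0.0883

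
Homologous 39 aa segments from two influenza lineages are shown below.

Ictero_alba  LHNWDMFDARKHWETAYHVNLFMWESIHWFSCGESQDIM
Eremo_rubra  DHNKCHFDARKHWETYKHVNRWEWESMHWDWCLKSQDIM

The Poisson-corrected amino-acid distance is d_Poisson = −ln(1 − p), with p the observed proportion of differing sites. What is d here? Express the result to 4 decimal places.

0.4447

Mismatches occur at site 1 (L/D), site 4 (W/K), site 5 (D/C), site 6 (M/H), site 16 (A/Y), site 17 (Y/K), site 21 (L/R), site 22 (F/W), site 23 (M/E), site 27 (I/M), site 30 (F/D), site 31 (S/W), site 33 (G/L), site 34 (E/K).
p = 14/39 = 0.358974.
d = −ln(1 − 0.358974) = −ln(0.641026) = 0.4447.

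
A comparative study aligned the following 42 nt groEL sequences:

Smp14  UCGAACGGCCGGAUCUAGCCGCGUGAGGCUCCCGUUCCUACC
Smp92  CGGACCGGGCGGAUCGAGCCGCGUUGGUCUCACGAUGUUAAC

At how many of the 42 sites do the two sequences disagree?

13

The sequences differ at positions 1 (U/C), 2 (C/G), 5 (A/C), 9 (C/G), 16 (U/G), 25 (G/U), 26 (A/G), 28 (G/U), 32 (C/A), 35 (U/A), 37 (C/G), 38 (C/U), 41 (C/A).
That gives 13 mismatches out of 42 aligned sites, so the Hamming distance is 13.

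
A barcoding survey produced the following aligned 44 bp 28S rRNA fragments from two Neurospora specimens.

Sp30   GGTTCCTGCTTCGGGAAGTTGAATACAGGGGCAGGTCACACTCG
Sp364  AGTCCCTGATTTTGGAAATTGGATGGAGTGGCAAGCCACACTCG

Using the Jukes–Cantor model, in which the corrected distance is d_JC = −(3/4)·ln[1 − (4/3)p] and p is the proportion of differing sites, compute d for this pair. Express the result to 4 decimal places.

0.3390

The sequences differ at positions 1 (G/A), 4 (T/C), 9 (C/A), 12 (C/T), 13 (G/T), 18 (G/A), 22 (A/G), 25 (A/G), 26 (C/G), 29 (G/T), 34 (G/A), 36 (T/C).
p = 12/44 = 0.272727.
d = −0.75 · ln(1 − (4/3)·0.272727) = −0.75 · ln(0.636364) = −0.75 · (-0.451985) = 0.3390.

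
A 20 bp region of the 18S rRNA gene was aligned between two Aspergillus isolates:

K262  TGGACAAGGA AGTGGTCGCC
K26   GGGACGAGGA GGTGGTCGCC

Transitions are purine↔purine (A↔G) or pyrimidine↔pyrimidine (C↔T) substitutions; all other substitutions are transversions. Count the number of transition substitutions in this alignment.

2

Differing sites — 1:T/G (Tv); 6:A/G (Ti); 11:A/G (Ti).
Of the 3 differences, 2 transitions and 1 transversion, so the answer is 2.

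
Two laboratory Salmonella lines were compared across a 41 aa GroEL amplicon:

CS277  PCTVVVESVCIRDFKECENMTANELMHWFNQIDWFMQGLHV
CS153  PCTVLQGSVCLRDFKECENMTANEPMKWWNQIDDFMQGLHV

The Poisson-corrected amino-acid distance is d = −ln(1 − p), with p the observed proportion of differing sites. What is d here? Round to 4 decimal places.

The sequences differ at positions 5 (V/L), 6 (V/Q), 7 (E/G), 11 (I/L), 25 (L/P), 27 (H/K), 29 (F/W), 34 (W/D).
p = 8/41 = 0.195122.
d = −ln(1 − 0.195122) = −ln(0.804878) = 0.2171.

0.2171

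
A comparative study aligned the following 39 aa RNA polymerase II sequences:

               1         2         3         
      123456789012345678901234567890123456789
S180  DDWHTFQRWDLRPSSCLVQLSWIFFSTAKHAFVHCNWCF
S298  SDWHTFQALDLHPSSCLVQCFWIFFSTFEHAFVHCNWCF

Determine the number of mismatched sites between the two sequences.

8

The sequences differ at positions 1 (D/S), 8 (R/A), 9 (W/L), 12 (R/H), 20 (L/C), 21 (S/F), 28 (A/F), 29 (K/E).
That gives 8 mismatches out of 39 aligned sites, so the Hamming distance is 8.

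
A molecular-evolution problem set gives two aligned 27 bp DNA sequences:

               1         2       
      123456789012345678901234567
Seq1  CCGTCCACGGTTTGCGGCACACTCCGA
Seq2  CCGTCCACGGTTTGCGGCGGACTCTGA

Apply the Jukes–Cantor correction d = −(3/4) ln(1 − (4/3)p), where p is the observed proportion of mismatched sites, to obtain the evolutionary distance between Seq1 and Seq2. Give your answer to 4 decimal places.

Mismatches occur at site 19 (A/G), site 20 (C/G), site 25 (C/T).
p = 3/27 = 0.111111.
d = −0.75 · ln(1 − (4/3)·0.111111) = −0.75 · ln(0.851852) = −0.75 · (-0.160342) = 0.1203.

0.1203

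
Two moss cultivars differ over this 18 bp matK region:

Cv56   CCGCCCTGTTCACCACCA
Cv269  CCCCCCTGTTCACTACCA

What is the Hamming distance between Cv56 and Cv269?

The sequences differ at positions 3 (G/C), 14 (C/T).
That gives 2 mismatches out of 18 aligned sites, so the Hamming distance is 2.

2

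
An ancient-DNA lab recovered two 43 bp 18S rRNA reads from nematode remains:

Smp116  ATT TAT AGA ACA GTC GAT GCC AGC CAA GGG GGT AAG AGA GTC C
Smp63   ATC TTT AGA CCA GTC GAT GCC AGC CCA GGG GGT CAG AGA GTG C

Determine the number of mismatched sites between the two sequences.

Mismatches occur at site 3 (T→C), site 5 (A→T), site 10 (A→C), site 26 (A→C), site 34 (A→C), site 42 (C→G).
That gives 6 mismatches out of 43 aligned sites, so the Hamming distance is 6.

6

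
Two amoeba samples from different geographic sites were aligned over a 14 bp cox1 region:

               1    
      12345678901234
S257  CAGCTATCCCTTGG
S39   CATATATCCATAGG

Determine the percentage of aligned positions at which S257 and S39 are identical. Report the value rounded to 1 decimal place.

The sequences differ at positions 3 (G/T), 4 (C/A), 10 (C/A), 12 (T/A).
10 of the 14 sites match, so the percent identity is 10/14 × 100 = 71.4%.

71.4%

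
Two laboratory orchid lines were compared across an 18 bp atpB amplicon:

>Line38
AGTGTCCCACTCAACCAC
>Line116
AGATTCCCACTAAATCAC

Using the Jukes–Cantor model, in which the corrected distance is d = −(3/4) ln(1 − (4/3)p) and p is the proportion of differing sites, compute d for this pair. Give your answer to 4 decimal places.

0.2635

Mismatches occur at site 3 (T/A), site 4 (G/T), site 12 (C/A), site 15 (C/T).
p = 4/18 = 0.222222.
d = −0.75 · ln(1 − (4/3)·0.222222) = −0.75 · ln(0.703704) = −0.75 · (-0.351397) = 0.2635.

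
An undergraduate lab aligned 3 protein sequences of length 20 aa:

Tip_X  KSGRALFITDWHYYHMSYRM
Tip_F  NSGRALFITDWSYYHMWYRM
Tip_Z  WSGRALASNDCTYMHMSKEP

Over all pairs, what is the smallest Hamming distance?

Pairwise Hamming distances:
  Tip_X vs Tip_F: 3
  Tip_X vs Tip_Z: 10
  Tip_F vs Tip_Z: 11
The smallest is 3, between Tip_X and Tip_F.

3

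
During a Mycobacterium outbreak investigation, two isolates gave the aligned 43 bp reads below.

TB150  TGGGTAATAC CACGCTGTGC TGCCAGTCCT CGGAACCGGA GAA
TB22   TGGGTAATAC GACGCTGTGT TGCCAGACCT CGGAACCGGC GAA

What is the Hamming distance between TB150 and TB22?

The sequences differ at positions 11 (C/G), 20 (C/T), 27 (T/A), 40 (A/C).
That gives 4 mismatches out of 43 aligned sites, so the Hamming distance is 4.

4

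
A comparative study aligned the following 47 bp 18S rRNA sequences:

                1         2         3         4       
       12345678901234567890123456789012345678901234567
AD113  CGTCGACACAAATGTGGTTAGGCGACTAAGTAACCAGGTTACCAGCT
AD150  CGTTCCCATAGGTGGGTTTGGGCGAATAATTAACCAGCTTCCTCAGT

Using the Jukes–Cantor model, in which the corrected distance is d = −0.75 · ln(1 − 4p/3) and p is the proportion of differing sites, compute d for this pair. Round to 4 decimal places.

0.4937

Mismatches occur at site 4 (C→T), site 5 (G→C), site 6 (A→C), site 9 (C→T), site 11 (A→G), site 12 (A→G), site 15 (T→G), site 17 (G→T), site 20 (A→G), site 26 (C→A), site 30 (G→T), site 38 (G→C), site 41 (A→C), site 43 (C→T), site 44 (A→C), site 45 (G→A), site 46 (C→G).
p = 17/47 = 0.361702.
d = −0.75 · ln(1 − (4/3)·0.361702) = −0.75 · ln(0.517731) = −0.75 · (-0.658299) = 0.4937.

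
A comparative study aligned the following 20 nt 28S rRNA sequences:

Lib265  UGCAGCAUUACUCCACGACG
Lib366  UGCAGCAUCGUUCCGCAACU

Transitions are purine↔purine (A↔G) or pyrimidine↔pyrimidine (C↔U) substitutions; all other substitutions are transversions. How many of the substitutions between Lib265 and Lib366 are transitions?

Mismatches occur at site 9 (U→C, transition), site 10 (A→G, transition), site 11 (C→U, transition), site 15 (A→G, transition), site 17 (G→A, transition), site 20 (G→U, transversion).
Of the 6 differences, 5 transitions and 1 transversion, so the answer is 5.

5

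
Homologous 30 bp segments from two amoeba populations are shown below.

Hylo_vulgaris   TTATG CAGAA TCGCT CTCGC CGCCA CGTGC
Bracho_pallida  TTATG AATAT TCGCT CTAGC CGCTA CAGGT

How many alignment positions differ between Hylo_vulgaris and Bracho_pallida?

8

Mismatches occur at site 6 (C↔A), site 8 (G↔T), site 10 (A↔T), site 18 (C↔A), site 24 (C↔T), site 27 (G↔A), site 28 (T↔G), site 30 (C↔T).
That gives 8 mismatches out of 30 aligned sites, so the Hamming distance is 8.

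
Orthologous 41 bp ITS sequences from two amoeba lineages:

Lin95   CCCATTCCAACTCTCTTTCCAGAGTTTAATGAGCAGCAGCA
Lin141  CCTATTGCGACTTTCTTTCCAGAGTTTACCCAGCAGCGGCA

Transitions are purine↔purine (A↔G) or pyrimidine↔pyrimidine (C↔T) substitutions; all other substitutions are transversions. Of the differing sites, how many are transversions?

Mismatches occur at site 3 (C↔T, transition), site 7 (C↔G, transversion), site 9 (A↔G, transition), site 13 (C↔T, transition), site 29 (A↔C, transversion), site 30 (T↔C, transition), site 31 (G↔C, transversion), site 38 (A↔G, transition).
Of the 8 differences, 5 transitions and 3 transversions, so the answer is 3.

3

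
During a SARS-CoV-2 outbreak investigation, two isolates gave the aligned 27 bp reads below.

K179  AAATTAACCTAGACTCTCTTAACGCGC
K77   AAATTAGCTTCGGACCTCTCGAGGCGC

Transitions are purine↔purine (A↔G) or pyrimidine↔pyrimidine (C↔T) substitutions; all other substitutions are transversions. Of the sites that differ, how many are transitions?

Differing sites — 7:A/G (Ti); 9:C/T (Ti); 11:A/C (Tv); 13:A/G (Ti); 14:C/A (Tv); 15:T/C (Ti); 20:T/C (Ti); 21:A/G (Ti); 23:C/G (Tv).
Of the 9 differences, 6 transitions and 3 transversions, so the answer is 6.

6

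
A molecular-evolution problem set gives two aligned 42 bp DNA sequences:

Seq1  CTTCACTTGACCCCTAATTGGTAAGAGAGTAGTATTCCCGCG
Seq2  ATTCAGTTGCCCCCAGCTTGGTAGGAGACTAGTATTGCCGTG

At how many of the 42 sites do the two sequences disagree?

Differing sites — 1:C/A; 6:C/G; 10:A/C; 15:T/A; 16:A/G; 17:A/C; 24:A/G; 29:G/C; 37:C/G; 41:C/T.
That gives 10 mismatches out of 42 aligned sites, so the Hamming distance is 10.

10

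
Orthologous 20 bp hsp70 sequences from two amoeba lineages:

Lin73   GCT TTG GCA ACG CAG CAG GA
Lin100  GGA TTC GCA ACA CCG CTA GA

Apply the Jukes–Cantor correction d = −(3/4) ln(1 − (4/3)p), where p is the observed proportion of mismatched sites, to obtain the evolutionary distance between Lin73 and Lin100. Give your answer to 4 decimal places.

Mismatches occur at site 2 (C↔G), site 3 (T↔A), site 6 (G↔C), site 12 (G↔A), site 14 (A↔C), site 17 (A↔T), site 18 (G↔A).
p = 7/20 = 0.350000.
d = −0.75 · ln(1 − (4/3)·0.350000) = −0.75 · ln(0.533333) = −0.75 · (-0.628609) = 0.4715.

0.4715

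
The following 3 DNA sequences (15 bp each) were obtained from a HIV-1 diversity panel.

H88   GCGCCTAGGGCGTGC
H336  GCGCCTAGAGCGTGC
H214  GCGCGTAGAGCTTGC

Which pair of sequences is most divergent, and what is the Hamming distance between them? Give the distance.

Pairwise Hamming distances:
  H88 vs H336: 1
  H88 vs H214: 3
  H336 vs H214: 2
The largest is 3, between H88 and H214.

3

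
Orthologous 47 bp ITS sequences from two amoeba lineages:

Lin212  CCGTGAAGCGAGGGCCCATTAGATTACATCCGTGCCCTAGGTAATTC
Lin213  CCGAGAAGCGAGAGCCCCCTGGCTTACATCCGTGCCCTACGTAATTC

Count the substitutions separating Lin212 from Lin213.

7

Differing sites — 4:T/A; 13:G/A; 18:A/C; 19:T/C; 21:A/G; 23:A/C; 40:G/C.
That gives 7 mismatches out of 47 aligned sites, so the Hamming distance is 7.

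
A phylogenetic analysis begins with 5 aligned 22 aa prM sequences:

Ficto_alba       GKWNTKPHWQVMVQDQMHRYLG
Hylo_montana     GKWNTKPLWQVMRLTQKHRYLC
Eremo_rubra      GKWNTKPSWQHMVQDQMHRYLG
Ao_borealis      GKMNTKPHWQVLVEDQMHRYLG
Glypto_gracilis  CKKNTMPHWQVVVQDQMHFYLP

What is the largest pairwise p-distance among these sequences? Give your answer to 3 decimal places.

Pairwise Hamming distances:
  Ficto_alba vs Hylo_montana: 6
  Ficto_alba vs Eremo_rubra: 2
  Ficto_alba vs Ao_borealis: 3
  Ficto_alba vs Glypto_gracilis: 6
  Hylo_montana vs Eremo_rubra: 7
  Hylo_montana vs Ao_borealis: 8
  Hylo_montana vs Glypto_gracilis: 11
  Eremo_rubra vs Ao_borealis: 5
  Eremo_rubra vs Glypto_gracilis: 8
  Ao_borealis vs Glypto_gracilis: 7
The largest is 11 mismatches, between Hylo_montana and Glypto_gracilis; p = 11/22 = 0.500.

0.500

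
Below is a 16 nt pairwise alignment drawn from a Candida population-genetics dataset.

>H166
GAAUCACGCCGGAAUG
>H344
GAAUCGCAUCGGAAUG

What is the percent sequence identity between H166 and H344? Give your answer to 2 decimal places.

Mismatches occur at site 6 (A/G), site 8 (G/A), site 9 (C/U).
13 of the 16 sites match, so the percent identity is 13/16 × 100 = 81.25%.

81.25%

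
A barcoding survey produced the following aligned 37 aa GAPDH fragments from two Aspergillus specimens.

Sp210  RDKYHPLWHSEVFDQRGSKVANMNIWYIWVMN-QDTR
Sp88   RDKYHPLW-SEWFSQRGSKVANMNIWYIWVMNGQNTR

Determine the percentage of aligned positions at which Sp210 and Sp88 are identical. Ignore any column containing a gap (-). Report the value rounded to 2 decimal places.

Excluding the 2 gap columns leaves 35 comparable sites.
The sequences differ at positions 12 (V/W), 14 (D/S), 35 (D/N).
32 of the 35 comparable sites match, so the percent identity is 32/35 × 100 = 91.43%.

91.43%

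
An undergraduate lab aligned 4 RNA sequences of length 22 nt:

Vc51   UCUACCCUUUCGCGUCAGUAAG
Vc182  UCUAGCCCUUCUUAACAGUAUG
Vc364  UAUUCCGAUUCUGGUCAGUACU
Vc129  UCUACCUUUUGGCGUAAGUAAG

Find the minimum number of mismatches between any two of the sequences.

Pairwise Hamming distances:
  Vc51 vs Vc182: 7
  Vc51 vs Vc364: 8
  Vc51 vs Vc129: 3
  Vc182 vs Vc364: 10
  Vc182 vs Vc129: 10
  Vc364 vs Vc129: 10
The smallest is 3, between Vc51 and Vc129.

3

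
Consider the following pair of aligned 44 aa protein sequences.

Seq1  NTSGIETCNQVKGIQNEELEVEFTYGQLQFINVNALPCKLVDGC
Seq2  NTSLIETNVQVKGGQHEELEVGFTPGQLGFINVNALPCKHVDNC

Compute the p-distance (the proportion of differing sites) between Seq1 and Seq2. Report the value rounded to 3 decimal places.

The sequences differ at positions 4 (G/L), 8 (C/N), 9 (N/V), 14 (I/G), 16 (N/H), 22 (E/G), 25 (Y/P), 29 (Q/G), 40 (L/H), 43 (G/N).
There are 10 differences over 44 sites, so p = 10/44 = 0.227.

0.227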